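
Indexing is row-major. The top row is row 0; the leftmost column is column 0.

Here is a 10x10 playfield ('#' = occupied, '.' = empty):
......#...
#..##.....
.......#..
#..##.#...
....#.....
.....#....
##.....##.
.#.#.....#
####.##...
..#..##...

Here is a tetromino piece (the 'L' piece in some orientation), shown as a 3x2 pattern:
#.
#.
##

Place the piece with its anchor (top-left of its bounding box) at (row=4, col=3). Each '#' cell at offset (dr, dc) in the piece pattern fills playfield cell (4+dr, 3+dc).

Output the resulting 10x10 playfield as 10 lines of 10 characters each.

Answer: ......#...
#..##.....
.......#..
#..##.#...
...##.....
...#.#....
##.##..##.
.#.#.....#
####.##...
..#..##...

Derivation:
Fill (4+0,3+0) = (4,3)
Fill (4+1,3+0) = (5,3)
Fill (4+2,3+0) = (6,3)
Fill (4+2,3+1) = (6,4)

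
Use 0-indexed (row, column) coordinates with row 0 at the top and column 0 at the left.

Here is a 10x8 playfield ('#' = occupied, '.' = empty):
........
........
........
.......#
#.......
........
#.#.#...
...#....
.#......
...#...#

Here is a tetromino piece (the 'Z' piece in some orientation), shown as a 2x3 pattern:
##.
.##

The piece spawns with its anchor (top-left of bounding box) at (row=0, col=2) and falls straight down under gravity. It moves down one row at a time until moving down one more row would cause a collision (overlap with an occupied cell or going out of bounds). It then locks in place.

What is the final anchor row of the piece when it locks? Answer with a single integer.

Spawn at (row=0, col=2). Try each row:
  row 0: fits
  row 1: fits
  row 2: fits
  row 3: fits
  row 4: fits
  row 5: blocked -> lock at row 4

Answer: 4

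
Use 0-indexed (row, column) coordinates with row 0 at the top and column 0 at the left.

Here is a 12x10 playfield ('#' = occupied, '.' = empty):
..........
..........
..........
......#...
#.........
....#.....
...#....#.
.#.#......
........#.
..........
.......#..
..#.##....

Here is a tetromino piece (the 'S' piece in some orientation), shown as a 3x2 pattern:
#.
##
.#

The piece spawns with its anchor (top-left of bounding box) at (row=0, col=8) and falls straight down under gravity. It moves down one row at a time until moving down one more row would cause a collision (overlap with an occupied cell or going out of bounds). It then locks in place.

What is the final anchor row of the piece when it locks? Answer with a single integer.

Answer: 4

Derivation:
Spawn at (row=0, col=8). Try each row:
  row 0: fits
  row 1: fits
  row 2: fits
  row 3: fits
  row 4: fits
  row 5: blocked -> lock at row 4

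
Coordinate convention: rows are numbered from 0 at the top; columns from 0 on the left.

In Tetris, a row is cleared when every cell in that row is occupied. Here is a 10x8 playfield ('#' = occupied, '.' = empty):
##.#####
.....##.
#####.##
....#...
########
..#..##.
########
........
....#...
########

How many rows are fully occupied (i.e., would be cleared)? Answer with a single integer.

Check each row:
  row 0: 1 empty cell -> not full
  row 1: 6 empty cells -> not full
  row 2: 1 empty cell -> not full
  row 3: 7 empty cells -> not full
  row 4: 0 empty cells -> FULL (clear)
  row 5: 5 empty cells -> not full
  row 6: 0 empty cells -> FULL (clear)
  row 7: 8 empty cells -> not full
  row 8: 7 empty cells -> not full
  row 9: 0 empty cells -> FULL (clear)
Total rows cleared: 3

Answer: 3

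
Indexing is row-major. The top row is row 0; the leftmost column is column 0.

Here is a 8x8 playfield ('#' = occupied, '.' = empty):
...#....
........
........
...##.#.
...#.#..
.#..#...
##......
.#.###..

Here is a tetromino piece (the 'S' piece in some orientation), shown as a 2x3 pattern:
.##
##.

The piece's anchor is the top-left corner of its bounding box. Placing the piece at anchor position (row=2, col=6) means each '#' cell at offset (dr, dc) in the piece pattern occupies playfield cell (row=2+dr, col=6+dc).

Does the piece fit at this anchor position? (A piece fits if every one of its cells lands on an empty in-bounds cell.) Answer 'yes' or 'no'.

Answer: no

Derivation:
Check each piece cell at anchor (2, 6):
  offset (0,1) -> (2,7): empty -> OK
  offset (0,2) -> (2,8): out of bounds -> FAIL
  offset (1,0) -> (3,6): occupied ('#') -> FAIL
  offset (1,1) -> (3,7): empty -> OK
All cells valid: no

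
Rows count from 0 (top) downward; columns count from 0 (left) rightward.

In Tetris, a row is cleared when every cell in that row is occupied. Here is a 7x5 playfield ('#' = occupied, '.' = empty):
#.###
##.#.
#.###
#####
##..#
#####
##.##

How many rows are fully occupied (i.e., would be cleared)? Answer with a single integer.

Check each row:
  row 0: 1 empty cell -> not full
  row 1: 2 empty cells -> not full
  row 2: 1 empty cell -> not full
  row 3: 0 empty cells -> FULL (clear)
  row 4: 2 empty cells -> not full
  row 5: 0 empty cells -> FULL (clear)
  row 6: 1 empty cell -> not full
Total rows cleared: 2

Answer: 2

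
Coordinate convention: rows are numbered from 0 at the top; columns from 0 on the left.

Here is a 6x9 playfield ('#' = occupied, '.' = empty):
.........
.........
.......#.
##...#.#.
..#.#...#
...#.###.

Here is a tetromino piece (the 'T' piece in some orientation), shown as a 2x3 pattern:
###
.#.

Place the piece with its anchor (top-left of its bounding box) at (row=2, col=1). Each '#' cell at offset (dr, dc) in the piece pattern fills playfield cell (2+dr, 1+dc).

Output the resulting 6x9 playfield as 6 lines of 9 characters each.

Answer: .........
.........
.###...#.
###..#.#.
..#.#...#
...#.###.

Derivation:
Fill (2+0,1+0) = (2,1)
Fill (2+0,1+1) = (2,2)
Fill (2+0,1+2) = (2,3)
Fill (2+1,1+1) = (3,2)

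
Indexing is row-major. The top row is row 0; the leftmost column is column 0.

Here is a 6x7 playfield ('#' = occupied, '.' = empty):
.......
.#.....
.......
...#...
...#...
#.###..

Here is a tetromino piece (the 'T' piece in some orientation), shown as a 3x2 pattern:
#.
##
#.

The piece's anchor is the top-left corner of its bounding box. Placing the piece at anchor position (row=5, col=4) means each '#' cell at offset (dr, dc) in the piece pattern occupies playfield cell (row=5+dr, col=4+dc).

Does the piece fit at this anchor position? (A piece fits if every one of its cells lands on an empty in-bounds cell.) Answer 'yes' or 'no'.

Check each piece cell at anchor (5, 4):
  offset (0,0) -> (5,4): occupied ('#') -> FAIL
  offset (1,0) -> (6,4): out of bounds -> FAIL
  offset (1,1) -> (6,5): out of bounds -> FAIL
  offset (2,0) -> (7,4): out of bounds -> FAIL
All cells valid: no

Answer: no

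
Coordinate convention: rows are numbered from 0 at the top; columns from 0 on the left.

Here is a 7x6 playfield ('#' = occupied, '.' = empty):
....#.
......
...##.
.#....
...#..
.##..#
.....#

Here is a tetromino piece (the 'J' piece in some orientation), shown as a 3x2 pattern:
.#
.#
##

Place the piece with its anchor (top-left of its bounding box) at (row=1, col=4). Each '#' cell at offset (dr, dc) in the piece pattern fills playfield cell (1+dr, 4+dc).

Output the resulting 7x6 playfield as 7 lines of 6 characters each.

Answer: ....#.
.....#
...###
.#..##
...#..
.##..#
.....#

Derivation:
Fill (1+0,4+1) = (1,5)
Fill (1+1,4+1) = (2,5)
Fill (1+2,4+0) = (3,4)
Fill (1+2,4+1) = (3,5)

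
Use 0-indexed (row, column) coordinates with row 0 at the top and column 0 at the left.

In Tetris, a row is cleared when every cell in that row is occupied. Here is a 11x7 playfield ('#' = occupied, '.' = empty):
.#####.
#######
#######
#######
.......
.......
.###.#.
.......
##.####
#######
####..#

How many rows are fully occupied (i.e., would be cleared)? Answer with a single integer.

Answer: 4

Derivation:
Check each row:
  row 0: 2 empty cells -> not full
  row 1: 0 empty cells -> FULL (clear)
  row 2: 0 empty cells -> FULL (clear)
  row 3: 0 empty cells -> FULL (clear)
  row 4: 7 empty cells -> not full
  row 5: 7 empty cells -> not full
  row 6: 3 empty cells -> not full
  row 7: 7 empty cells -> not full
  row 8: 1 empty cell -> not full
  row 9: 0 empty cells -> FULL (clear)
  row 10: 2 empty cells -> not full
Total rows cleared: 4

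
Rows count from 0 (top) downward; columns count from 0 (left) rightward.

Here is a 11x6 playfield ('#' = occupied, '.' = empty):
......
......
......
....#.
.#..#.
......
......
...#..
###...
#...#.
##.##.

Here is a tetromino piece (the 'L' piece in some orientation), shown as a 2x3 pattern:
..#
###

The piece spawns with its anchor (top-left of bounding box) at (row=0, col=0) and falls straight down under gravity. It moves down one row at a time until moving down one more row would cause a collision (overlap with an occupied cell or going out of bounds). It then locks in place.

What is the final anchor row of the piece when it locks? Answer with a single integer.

Spawn at (row=0, col=0). Try each row:
  row 0: fits
  row 1: fits
  row 2: fits
  row 3: blocked -> lock at row 2

Answer: 2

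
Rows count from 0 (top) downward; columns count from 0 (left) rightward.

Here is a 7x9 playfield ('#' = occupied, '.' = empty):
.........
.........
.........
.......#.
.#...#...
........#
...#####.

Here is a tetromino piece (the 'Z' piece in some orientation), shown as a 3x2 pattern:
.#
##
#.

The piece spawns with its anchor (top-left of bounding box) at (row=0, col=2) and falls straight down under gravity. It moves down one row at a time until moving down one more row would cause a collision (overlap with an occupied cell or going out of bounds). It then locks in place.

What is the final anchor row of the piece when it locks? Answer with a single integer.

Answer: 4

Derivation:
Spawn at (row=0, col=2). Try each row:
  row 0: fits
  row 1: fits
  row 2: fits
  row 3: fits
  row 4: fits
  row 5: blocked -> lock at row 4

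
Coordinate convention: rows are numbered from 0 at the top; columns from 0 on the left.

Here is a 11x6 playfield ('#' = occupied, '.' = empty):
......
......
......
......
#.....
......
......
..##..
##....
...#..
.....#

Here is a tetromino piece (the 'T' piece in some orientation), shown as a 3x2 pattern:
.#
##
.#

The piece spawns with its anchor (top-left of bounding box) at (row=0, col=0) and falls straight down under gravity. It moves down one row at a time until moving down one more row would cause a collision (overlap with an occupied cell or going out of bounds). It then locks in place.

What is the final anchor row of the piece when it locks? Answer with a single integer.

Spawn at (row=0, col=0). Try each row:
  row 0: fits
  row 1: fits
  row 2: fits
  row 3: blocked -> lock at row 2

Answer: 2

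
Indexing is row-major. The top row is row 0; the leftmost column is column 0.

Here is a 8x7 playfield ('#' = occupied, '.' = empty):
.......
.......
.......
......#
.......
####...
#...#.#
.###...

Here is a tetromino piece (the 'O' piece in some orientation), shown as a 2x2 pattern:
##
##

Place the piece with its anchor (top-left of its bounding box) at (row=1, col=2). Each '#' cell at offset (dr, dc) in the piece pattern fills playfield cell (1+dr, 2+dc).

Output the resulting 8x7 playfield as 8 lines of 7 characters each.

Fill (1+0,2+0) = (1,2)
Fill (1+0,2+1) = (1,3)
Fill (1+1,2+0) = (2,2)
Fill (1+1,2+1) = (2,3)

Answer: .......
..##...
..##...
......#
.......
####...
#...#.#
.###...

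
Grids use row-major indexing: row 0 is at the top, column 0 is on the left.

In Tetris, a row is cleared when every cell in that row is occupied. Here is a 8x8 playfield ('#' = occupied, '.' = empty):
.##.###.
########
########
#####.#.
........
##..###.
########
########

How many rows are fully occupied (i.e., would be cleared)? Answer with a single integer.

Answer: 4

Derivation:
Check each row:
  row 0: 3 empty cells -> not full
  row 1: 0 empty cells -> FULL (clear)
  row 2: 0 empty cells -> FULL (clear)
  row 3: 2 empty cells -> not full
  row 4: 8 empty cells -> not full
  row 5: 3 empty cells -> not full
  row 6: 0 empty cells -> FULL (clear)
  row 7: 0 empty cells -> FULL (clear)
Total rows cleared: 4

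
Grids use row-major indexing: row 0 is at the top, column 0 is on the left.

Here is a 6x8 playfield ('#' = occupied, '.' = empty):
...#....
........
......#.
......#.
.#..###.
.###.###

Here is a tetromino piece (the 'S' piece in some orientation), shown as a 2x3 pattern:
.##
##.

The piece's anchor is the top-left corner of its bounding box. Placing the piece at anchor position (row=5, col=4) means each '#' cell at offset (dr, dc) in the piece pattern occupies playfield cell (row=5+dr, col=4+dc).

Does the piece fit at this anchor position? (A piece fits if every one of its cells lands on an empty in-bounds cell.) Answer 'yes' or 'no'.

Check each piece cell at anchor (5, 4):
  offset (0,1) -> (5,5): occupied ('#') -> FAIL
  offset (0,2) -> (5,6): occupied ('#') -> FAIL
  offset (1,0) -> (6,4): out of bounds -> FAIL
  offset (1,1) -> (6,5): out of bounds -> FAIL
All cells valid: no

Answer: no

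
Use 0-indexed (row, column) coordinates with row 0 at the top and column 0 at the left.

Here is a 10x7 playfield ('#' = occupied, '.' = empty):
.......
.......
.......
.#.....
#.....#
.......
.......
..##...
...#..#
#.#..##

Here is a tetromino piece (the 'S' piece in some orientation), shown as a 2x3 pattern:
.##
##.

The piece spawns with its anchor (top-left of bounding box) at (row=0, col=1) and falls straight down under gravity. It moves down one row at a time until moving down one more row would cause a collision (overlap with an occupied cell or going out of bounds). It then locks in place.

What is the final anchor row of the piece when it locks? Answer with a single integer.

Answer: 1

Derivation:
Spawn at (row=0, col=1). Try each row:
  row 0: fits
  row 1: fits
  row 2: blocked -> lock at row 1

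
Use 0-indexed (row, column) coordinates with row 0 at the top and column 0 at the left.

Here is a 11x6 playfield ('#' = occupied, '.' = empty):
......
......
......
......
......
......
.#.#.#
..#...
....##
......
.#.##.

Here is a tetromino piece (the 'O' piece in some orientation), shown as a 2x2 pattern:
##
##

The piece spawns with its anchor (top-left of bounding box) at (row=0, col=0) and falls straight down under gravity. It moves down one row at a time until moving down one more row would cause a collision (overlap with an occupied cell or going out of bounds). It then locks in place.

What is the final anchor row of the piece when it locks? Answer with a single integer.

Answer: 4

Derivation:
Spawn at (row=0, col=0). Try each row:
  row 0: fits
  row 1: fits
  row 2: fits
  row 3: fits
  row 4: fits
  row 5: blocked -> lock at row 4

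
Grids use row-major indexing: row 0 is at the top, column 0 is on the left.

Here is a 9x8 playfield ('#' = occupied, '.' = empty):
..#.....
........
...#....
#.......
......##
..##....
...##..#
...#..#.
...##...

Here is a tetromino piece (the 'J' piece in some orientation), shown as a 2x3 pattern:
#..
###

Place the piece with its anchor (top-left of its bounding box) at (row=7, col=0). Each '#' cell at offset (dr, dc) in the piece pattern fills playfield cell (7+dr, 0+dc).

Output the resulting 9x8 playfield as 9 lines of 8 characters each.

Answer: ..#.....
........
...#....
#.......
......##
..##....
...##..#
#..#..#.
#####...

Derivation:
Fill (7+0,0+0) = (7,0)
Fill (7+1,0+0) = (8,0)
Fill (7+1,0+1) = (8,1)
Fill (7+1,0+2) = (8,2)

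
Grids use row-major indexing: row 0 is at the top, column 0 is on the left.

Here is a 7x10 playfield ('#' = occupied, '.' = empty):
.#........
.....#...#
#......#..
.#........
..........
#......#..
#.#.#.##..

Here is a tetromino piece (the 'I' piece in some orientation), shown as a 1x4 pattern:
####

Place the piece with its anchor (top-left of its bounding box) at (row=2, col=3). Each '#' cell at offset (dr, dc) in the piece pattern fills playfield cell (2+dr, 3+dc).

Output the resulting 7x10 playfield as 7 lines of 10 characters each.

Fill (2+0,3+0) = (2,3)
Fill (2+0,3+1) = (2,4)
Fill (2+0,3+2) = (2,5)
Fill (2+0,3+3) = (2,6)

Answer: .#........
.....#...#
#..#####..
.#........
..........
#......#..
#.#.#.##..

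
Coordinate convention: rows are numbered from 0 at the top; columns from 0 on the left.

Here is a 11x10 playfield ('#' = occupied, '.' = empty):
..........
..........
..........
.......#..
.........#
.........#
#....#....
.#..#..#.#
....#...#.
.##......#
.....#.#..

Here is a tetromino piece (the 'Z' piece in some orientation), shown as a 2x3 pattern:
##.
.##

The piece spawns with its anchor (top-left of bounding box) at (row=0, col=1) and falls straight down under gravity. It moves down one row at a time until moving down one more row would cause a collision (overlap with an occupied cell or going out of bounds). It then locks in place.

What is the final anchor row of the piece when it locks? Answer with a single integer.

Spawn at (row=0, col=1). Try each row:
  row 0: fits
  row 1: fits
  row 2: fits
  row 3: fits
  row 4: fits
  row 5: fits
  row 6: fits
  row 7: blocked -> lock at row 6

Answer: 6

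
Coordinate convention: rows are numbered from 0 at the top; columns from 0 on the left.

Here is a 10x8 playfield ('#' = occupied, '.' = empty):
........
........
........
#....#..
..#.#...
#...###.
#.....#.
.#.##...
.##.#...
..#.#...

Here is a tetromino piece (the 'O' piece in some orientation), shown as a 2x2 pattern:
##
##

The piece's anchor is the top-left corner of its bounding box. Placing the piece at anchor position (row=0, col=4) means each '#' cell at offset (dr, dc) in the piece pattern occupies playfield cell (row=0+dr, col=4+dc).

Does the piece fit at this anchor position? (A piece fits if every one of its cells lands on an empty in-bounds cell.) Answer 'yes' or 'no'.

Answer: yes

Derivation:
Check each piece cell at anchor (0, 4):
  offset (0,0) -> (0,4): empty -> OK
  offset (0,1) -> (0,5): empty -> OK
  offset (1,0) -> (1,4): empty -> OK
  offset (1,1) -> (1,5): empty -> OK
All cells valid: yes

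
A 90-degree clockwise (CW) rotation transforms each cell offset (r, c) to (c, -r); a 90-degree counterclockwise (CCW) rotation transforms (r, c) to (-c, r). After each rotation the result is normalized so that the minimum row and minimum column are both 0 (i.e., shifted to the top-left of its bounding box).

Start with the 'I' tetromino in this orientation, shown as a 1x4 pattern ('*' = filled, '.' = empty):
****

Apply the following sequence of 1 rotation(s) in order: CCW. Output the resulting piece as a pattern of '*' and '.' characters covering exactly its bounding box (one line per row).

Start:
****
After rotation 1 (CCW):
*
*
*
*

Answer: *
*
*
*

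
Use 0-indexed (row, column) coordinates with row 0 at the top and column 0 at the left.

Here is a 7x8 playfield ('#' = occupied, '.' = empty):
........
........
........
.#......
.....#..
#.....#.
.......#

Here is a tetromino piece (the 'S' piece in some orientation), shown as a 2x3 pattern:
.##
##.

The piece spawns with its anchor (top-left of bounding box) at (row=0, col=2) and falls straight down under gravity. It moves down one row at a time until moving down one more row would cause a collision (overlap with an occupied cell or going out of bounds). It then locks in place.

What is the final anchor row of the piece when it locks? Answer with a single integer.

Answer: 5

Derivation:
Spawn at (row=0, col=2). Try each row:
  row 0: fits
  row 1: fits
  row 2: fits
  row 3: fits
  row 4: fits
  row 5: fits
  row 6: blocked -> lock at row 5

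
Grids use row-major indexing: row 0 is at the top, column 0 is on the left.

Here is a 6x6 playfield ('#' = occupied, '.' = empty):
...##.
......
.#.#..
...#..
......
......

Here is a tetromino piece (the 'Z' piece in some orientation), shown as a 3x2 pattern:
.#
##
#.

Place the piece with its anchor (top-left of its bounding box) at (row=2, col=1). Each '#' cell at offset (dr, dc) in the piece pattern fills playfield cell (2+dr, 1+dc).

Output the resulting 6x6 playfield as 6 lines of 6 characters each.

Fill (2+0,1+1) = (2,2)
Fill (2+1,1+0) = (3,1)
Fill (2+1,1+1) = (3,2)
Fill (2+2,1+0) = (4,1)

Answer: ...##.
......
.###..
.###..
.#....
......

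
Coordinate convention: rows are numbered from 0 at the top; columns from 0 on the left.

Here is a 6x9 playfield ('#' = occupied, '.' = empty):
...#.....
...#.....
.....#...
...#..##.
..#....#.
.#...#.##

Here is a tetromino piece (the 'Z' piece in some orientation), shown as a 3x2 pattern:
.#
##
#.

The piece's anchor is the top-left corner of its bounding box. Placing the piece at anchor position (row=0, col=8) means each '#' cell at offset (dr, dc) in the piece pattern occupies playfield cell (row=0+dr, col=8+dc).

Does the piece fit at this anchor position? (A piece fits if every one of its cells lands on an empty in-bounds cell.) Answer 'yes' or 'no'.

Answer: no

Derivation:
Check each piece cell at anchor (0, 8):
  offset (0,1) -> (0,9): out of bounds -> FAIL
  offset (1,0) -> (1,8): empty -> OK
  offset (1,1) -> (1,9): out of bounds -> FAIL
  offset (2,0) -> (2,8): empty -> OK
All cells valid: no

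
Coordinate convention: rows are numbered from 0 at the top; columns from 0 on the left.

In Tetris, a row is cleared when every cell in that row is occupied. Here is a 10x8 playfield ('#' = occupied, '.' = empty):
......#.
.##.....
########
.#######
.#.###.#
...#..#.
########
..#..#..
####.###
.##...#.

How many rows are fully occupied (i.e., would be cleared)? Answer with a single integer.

Answer: 2

Derivation:
Check each row:
  row 0: 7 empty cells -> not full
  row 1: 6 empty cells -> not full
  row 2: 0 empty cells -> FULL (clear)
  row 3: 1 empty cell -> not full
  row 4: 3 empty cells -> not full
  row 5: 6 empty cells -> not full
  row 6: 0 empty cells -> FULL (clear)
  row 7: 6 empty cells -> not full
  row 8: 1 empty cell -> not full
  row 9: 5 empty cells -> not full
Total rows cleared: 2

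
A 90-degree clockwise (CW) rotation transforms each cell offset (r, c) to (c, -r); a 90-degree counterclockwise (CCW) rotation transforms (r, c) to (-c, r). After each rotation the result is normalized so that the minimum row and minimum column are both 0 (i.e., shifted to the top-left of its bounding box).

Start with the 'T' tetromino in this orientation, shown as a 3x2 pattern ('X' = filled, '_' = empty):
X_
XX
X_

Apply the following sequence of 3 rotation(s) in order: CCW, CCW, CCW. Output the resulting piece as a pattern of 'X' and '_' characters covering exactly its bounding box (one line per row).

Answer: XXX
_X_

Derivation:
Start:
X_
XX
X_
After rotation 1 (CCW):
_X_
XXX
After rotation 2 (CCW):
_X
XX
_X
After rotation 3 (CCW):
XXX
_X_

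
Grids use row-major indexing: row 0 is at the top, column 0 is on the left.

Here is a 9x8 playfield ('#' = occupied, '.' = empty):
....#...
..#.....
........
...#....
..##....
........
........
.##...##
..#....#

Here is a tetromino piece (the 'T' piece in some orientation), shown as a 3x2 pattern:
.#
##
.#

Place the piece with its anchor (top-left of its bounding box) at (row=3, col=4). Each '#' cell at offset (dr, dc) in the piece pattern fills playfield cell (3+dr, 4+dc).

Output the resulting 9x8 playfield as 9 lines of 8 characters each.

Fill (3+0,4+1) = (3,5)
Fill (3+1,4+0) = (4,4)
Fill (3+1,4+1) = (4,5)
Fill (3+2,4+1) = (5,5)

Answer: ....#...
..#.....
........
...#.#..
..####..
.....#..
........
.##...##
..#....#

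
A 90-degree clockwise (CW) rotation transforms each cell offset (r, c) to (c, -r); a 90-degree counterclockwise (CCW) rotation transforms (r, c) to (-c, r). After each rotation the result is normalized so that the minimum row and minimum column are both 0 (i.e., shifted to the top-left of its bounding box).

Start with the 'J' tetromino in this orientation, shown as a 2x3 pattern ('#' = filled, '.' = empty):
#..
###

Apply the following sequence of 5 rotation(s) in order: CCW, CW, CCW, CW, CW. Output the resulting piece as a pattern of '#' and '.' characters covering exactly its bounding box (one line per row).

Answer: ##
#.
#.

Derivation:
Start:
#..
###
After rotation 1 (CCW):
.#
.#
##
After rotation 2 (CW):
#..
###
After rotation 3 (CCW):
.#
.#
##
After rotation 4 (CW):
#..
###
After rotation 5 (CW):
##
#.
#.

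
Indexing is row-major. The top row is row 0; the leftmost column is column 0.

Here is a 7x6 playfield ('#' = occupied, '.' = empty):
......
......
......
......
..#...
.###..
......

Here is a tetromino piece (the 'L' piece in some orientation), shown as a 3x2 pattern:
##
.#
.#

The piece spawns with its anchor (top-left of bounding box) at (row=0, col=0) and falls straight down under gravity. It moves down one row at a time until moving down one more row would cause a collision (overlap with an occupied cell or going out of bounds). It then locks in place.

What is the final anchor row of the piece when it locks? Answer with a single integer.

Spawn at (row=0, col=0). Try each row:
  row 0: fits
  row 1: fits
  row 2: fits
  row 3: blocked -> lock at row 2

Answer: 2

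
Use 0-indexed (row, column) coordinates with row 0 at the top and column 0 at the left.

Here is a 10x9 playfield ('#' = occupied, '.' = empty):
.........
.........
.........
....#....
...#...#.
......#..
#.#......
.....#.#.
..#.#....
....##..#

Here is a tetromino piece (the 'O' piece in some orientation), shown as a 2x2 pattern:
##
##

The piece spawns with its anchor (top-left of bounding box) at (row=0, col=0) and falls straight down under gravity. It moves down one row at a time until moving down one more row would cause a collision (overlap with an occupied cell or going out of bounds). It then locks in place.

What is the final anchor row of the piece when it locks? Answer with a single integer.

Answer: 4

Derivation:
Spawn at (row=0, col=0). Try each row:
  row 0: fits
  row 1: fits
  row 2: fits
  row 3: fits
  row 4: fits
  row 5: blocked -> lock at row 4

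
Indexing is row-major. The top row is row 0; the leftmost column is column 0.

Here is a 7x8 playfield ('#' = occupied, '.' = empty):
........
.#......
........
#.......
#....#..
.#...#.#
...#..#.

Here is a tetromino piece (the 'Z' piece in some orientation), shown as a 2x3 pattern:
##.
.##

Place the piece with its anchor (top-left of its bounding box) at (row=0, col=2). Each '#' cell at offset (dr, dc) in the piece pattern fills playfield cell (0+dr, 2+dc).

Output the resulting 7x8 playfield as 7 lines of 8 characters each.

Answer: ..##....
.#.##...
........
#.......
#....#..
.#...#.#
...#..#.

Derivation:
Fill (0+0,2+0) = (0,2)
Fill (0+0,2+1) = (0,3)
Fill (0+1,2+1) = (1,3)
Fill (0+1,2+2) = (1,4)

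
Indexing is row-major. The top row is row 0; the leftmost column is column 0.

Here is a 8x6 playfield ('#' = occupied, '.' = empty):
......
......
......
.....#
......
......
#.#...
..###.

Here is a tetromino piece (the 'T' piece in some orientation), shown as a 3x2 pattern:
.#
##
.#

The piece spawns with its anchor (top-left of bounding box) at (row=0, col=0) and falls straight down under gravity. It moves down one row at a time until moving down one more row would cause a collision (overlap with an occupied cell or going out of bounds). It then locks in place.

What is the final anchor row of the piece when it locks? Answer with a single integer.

Spawn at (row=0, col=0). Try each row:
  row 0: fits
  row 1: fits
  row 2: fits
  row 3: fits
  row 4: fits
  row 5: blocked -> lock at row 4

Answer: 4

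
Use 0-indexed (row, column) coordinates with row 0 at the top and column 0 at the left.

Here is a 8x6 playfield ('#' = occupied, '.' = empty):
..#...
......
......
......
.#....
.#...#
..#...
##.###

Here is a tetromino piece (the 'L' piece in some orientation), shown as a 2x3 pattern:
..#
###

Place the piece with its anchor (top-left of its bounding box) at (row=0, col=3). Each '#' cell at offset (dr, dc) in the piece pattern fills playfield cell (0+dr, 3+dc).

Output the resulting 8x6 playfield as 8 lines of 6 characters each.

Fill (0+0,3+2) = (0,5)
Fill (0+1,3+0) = (1,3)
Fill (0+1,3+1) = (1,4)
Fill (0+1,3+2) = (1,5)

Answer: ..#..#
...###
......
......
.#....
.#...#
..#...
##.###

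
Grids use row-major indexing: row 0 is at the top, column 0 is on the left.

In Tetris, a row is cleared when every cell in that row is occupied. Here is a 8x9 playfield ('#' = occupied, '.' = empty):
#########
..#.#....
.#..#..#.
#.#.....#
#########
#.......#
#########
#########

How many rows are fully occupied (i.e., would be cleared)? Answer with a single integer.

Answer: 4

Derivation:
Check each row:
  row 0: 0 empty cells -> FULL (clear)
  row 1: 7 empty cells -> not full
  row 2: 6 empty cells -> not full
  row 3: 6 empty cells -> not full
  row 4: 0 empty cells -> FULL (clear)
  row 5: 7 empty cells -> not full
  row 6: 0 empty cells -> FULL (clear)
  row 7: 0 empty cells -> FULL (clear)
Total rows cleared: 4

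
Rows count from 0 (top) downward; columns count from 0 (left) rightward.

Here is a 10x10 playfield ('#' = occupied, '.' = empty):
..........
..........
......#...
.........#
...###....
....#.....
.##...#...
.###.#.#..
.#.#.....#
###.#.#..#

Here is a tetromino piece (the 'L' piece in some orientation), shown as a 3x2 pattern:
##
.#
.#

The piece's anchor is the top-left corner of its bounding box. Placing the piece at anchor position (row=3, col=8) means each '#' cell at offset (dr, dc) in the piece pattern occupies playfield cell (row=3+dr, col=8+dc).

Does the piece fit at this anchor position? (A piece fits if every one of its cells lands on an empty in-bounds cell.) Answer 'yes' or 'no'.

Answer: no

Derivation:
Check each piece cell at anchor (3, 8):
  offset (0,0) -> (3,8): empty -> OK
  offset (0,1) -> (3,9): occupied ('#') -> FAIL
  offset (1,1) -> (4,9): empty -> OK
  offset (2,1) -> (5,9): empty -> OK
All cells valid: no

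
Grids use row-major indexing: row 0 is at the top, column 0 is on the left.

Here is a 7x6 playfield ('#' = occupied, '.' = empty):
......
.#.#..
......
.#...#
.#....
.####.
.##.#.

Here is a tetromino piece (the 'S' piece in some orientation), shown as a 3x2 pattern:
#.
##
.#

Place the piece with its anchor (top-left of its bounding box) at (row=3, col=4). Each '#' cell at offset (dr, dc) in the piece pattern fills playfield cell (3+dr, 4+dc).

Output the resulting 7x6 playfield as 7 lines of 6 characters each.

Answer: ......
.#.#..
......
.#..##
.#..##
.#####
.##.#.

Derivation:
Fill (3+0,4+0) = (3,4)
Fill (3+1,4+0) = (4,4)
Fill (3+1,4+1) = (4,5)
Fill (3+2,4+1) = (5,5)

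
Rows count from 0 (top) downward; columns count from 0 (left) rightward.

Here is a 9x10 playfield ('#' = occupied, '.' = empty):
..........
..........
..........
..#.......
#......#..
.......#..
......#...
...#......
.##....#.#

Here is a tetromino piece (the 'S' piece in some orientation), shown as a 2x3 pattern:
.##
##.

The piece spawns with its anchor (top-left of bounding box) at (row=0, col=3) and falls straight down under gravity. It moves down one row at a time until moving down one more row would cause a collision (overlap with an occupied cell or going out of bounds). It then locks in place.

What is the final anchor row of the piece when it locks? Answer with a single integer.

Answer: 5

Derivation:
Spawn at (row=0, col=3). Try each row:
  row 0: fits
  row 1: fits
  row 2: fits
  row 3: fits
  row 4: fits
  row 5: fits
  row 6: blocked -> lock at row 5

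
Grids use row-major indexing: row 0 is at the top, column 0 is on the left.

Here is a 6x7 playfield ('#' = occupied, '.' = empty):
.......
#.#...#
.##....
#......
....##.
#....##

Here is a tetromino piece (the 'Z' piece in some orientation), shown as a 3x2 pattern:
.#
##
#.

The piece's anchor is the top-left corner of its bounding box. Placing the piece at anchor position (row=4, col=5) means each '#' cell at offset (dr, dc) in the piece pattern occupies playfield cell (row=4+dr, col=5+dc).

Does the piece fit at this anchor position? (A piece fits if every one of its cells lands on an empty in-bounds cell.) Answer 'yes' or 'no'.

Check each piece cell at anchor (4, 5):
  offset (0,1) -> (4,6): empty -> OK
  offset (1,0) -> (5,5): occupied ('#') -> FAIL
  offset (1,1) -> (5,6): occupied ('#') -> FAIL
  offset (2,0) -> (6,5): out of bounds -> FAIL
All cells valid: no

Answer: no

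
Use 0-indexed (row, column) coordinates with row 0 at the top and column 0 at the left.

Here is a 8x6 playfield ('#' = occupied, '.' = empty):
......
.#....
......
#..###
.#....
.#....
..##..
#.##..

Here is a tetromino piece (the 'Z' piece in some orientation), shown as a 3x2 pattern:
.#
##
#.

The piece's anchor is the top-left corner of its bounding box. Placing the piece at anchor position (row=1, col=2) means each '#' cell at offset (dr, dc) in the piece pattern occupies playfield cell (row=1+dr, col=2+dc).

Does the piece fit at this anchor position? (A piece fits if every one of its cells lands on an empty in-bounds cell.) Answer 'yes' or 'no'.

Check each piece cell at anchor (1, 2):
  offset (0,1) -> (1,3): empty -> OK
  offset (1,0) -> (2,2): empty -> OK
  offset (1,1) -> (2,3): empty -> OK
  offset (2,0) -> (3,2): empty -> OK
All cells valid: yes

Answer: yes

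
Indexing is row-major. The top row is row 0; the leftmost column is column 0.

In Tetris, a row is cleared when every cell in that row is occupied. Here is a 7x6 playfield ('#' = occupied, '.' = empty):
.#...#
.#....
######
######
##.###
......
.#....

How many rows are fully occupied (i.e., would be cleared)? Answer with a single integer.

Answer: 2

Derivation:
Check each row:
  row 0: 4 empty cells -> not full
  row 1: 5 empty cells -> not full
  row 2: 0 empty cells -> FULL (clear)
  row 3: 0 empty cells -> FULL (clear)
  row 4: 1 empty cell -> not full
  row 5: 6 empty cells -> not full
  row 6: 5 empty cells -> not full
Total rows cleared: 2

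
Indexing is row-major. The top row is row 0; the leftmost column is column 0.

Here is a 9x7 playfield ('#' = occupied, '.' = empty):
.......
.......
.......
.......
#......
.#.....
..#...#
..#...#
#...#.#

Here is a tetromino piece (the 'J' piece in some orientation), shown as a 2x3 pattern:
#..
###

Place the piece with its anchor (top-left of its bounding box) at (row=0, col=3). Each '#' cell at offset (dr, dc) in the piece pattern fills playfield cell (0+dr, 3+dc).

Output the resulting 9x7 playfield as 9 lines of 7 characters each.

Answer: ...#...
...###.
.......
.......
#......
.#.....
..#...#
..#...#
#...#.#

Derivation:
Fill (0+0,3+0) = (0,3)
Fill (0+1,3+0) = (1,3)
Fill (0+1,3+1) = (1,4)
Fill (0+1,3+2) = (1,5)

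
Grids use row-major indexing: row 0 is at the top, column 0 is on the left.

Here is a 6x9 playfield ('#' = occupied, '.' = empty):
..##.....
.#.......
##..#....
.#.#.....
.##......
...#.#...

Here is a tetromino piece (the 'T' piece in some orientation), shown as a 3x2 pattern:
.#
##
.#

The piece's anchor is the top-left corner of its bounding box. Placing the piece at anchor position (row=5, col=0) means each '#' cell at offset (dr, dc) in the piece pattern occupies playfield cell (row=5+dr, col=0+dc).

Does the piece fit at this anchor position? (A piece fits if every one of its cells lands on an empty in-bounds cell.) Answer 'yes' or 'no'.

Answer: no

Derivation:
Check each piece cell at anchor (5, 0):
  offset (0,1) -> (5,1): empty -> OK
  offset (1,0) -> (6,0): out of bounds -> FAIL
  offset (1,1) -> (6,1): out of bounds -> FAIL
  offset (2,1) -> (7,1): out of bounds -> FAIL
All cells valid: no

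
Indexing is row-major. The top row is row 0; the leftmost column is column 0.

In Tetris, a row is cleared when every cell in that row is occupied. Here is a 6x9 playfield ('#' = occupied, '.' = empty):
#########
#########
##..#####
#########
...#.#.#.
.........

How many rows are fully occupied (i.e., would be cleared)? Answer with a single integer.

Check each row:
  row 0: 0 empty cells -> FULL (clear)
  row 1: 0 empty cells -> FULL (clear)
  row 2: 2 empty cells -> not full
  row 3: 0 empty cells -> FULL (clear)
  row 4: 6 empty cells -> not full
  row 5: 9 empty cells -> not full
Total rows cleared: 3

Answer: 3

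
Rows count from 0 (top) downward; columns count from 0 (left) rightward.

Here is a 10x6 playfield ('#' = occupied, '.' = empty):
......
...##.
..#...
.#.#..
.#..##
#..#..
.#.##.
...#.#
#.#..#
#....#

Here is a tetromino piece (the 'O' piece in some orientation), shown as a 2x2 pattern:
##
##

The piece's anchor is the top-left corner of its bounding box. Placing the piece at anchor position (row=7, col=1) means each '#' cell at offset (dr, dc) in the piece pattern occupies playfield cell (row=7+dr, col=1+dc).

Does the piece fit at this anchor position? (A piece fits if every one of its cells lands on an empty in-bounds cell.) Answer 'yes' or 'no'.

Answer: no

Derivation:
Check each piece cell at anchor (7, 1):
  offset (0,0) -> (7,1): empty -> OK
  offset (0,1) -> (7,2): empty -> OK
  offset (1,0) -> (8,1): empty -> OK
  offset (1,1) -> (8,2): occupied ('#') -> FAIL
All cells valid: no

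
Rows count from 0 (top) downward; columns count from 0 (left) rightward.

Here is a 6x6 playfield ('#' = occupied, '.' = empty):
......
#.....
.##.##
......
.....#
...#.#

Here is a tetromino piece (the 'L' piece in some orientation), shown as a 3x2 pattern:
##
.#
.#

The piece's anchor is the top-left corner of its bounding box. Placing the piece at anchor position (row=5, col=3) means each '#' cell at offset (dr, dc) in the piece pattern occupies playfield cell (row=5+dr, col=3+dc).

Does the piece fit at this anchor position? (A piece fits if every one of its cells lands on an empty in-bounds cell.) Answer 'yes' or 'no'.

Answer: no

Derivation:
Check each piece cell at anchor (5, 3):
  offset (0,0) -> (5,3): occupied ('#') -> FAIL
  offset (0,1) -> (5,4): empty -> OK
  offset (1,1) -> (6,4): out of bounds -> FAIL
  offset (2,1) -> (7,4): out of bounds -> FAIL
All cells valid: no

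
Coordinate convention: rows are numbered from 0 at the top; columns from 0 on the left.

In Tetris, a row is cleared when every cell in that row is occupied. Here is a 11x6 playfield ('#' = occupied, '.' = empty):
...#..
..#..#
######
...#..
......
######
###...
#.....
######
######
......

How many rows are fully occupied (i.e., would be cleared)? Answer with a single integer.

Check each row:
  row 0: 5 empty cells -> not full
  row 1: 4 empty cells -> not full
  row 2: 0 empty cells -> FULL (clear)
  row 3: 5 empty cells -> not full
  row 4: 6 empty cells -> not full
  row 5: 0 empty cells -> FULL (clear)
  row 6: 3 empty cells -> not full
  row 7: 5 empty cells -> not full
  row 8: 0 empty cells -> FULL (clear)
  row 9: 0 empty cells -> FULL (clear)
  row 10: 6 empty cells -> not full
Total rows cleared: 4

Answer: 4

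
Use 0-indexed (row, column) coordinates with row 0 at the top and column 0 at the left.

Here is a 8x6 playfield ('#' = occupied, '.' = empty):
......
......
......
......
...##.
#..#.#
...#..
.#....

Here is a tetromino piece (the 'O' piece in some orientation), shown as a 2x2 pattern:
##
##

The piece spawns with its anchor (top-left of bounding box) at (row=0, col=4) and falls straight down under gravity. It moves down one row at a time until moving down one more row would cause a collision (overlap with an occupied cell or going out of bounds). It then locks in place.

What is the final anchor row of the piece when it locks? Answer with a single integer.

Spawn at (row=0, col=4). Try each row:
  row 0: fits
  row 1: fits
  row 2: fits
  row 3: blocked -> lock at row 2

Answer: 2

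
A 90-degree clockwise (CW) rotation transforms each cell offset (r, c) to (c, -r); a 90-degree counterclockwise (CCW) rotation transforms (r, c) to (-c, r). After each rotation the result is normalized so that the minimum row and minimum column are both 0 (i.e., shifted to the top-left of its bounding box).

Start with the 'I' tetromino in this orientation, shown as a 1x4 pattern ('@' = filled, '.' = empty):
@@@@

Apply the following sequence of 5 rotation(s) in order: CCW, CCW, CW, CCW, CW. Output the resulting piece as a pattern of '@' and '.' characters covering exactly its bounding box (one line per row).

Start:
@@@@
After rotation 1 (CCW):
@
@
@
@
After rotation 2 (CCW):
@@@@
After rotation 3 (CW):
@
@
@
@
After rotation 4 (CCW):
@@@@
After rotation 5 (CW):
@
@
@
@

Answer: @
@
@
@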